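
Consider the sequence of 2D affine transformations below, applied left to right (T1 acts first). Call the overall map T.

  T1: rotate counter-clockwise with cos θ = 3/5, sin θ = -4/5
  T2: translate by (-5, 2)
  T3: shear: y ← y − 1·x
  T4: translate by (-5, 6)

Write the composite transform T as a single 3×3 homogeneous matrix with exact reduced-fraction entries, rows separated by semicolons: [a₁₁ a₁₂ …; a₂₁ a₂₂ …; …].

T1 = [3/5 4/5 0; -4/5 3/5 0; 0 0 1]
T2·T1 = [3/5 4/5 -5; -4/5 3/5 2; 0 0 1]
T3·…·T1 = [3/5 4/5 -5; -7/5 -1/5 7; 0 0 1]
T4·…·T1 = [3/5 4/5 -10; -7/5 -1/5 13; 0 0 1]

T = [3/5 4/5 -10; -7/5 -1/5 13; 0 0 1]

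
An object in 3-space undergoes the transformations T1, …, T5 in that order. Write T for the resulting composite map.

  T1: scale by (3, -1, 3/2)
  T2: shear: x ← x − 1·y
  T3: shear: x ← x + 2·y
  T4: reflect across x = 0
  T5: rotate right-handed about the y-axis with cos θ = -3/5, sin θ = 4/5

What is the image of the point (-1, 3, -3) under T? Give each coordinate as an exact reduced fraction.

T(p) = (-36/5, -3, -21/10)

T1 scale by (3, -1, 3/2): (-1, 3, -3) → (-3, -3, -9/2)
T2 shear: x ← x − 1·y: (-3, -3, -9/2) → (0, -3, -9/2)
T3 shear: x ← x + 2·y: (0, -3, -9/2) → (-6, -3, -9/2)
T4 reflect across x = 0: (-6, -3, -9/2) → (6, -3, -9/2)
T5 rotate right-handed about the y-axis with cos θ = -3/5, sin θ = 4/5: (6, -3, -9/2) → (-36/5, -3, -21/10)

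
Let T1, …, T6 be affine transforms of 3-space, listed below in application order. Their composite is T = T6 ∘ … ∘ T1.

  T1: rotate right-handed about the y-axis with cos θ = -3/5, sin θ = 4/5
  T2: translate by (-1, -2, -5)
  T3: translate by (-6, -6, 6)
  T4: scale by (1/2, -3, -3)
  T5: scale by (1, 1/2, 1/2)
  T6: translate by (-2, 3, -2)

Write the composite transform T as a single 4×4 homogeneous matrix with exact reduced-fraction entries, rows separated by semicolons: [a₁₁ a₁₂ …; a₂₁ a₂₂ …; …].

T = [-3/10 0 2/5 -11/2; 0 -3/2 0 15; 6/5 0 9/10 -7/2; 0 0 0 1]

T1 = [-3/5 0 4/5 0; 0 1 0 0; -4/5 0 -3/5 0; 0 0 0 1]
T2·T1 = [-3/5 0 4/5 -1; 0 1 0 -2; -4/5 0 -3/5 -5; 0 0 0 1]
T3·…·T1 = [-3/5 0 4/5 -7; 0 1 0 -8; -4/5 0 -3/5 1; 0 0 0 1]
T4·…·T1 = [-3/10 0 2/5 -7/2; 0 -3 0 24; 12/5 0 9/5 -3; 0 0 0 1]
T5·…·T1 = [-3/10 0 2/5 -7/2; 0 -3/2 0 12; 6/5 0 9/10 -3/2; 0 0 0 1]
T6·…·T1 = [-3/10 0 2/5 -11/2; 0 -3/2 0 15; 6/5 0 9/10 -7/2; 0 0 0 1]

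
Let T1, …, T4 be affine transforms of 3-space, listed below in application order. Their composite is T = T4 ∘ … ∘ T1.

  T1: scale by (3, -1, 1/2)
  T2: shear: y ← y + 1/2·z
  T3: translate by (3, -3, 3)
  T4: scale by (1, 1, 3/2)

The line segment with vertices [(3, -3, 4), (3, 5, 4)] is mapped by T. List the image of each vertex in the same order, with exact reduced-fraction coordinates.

image vertices: (12, 1, 15/2), (12, -7, 15/2)

T1 scale by (3, -1, 1/2): (3, -3, 4) → (9, 3, 2); (3, 5, 4) → (9, -5, 2)
T2 shear: y ← y + 1/2·z: (9, 3, 2) → (9, 4, 2); (9, -5, 2) → (9, -4, 2)
T3 translate by (3, -3, 3): (9, 4, 2) → (12, 1, 5); (9, -4, 2) → (12, -7, 5)
T4 scale by (1, 1, 3/2): (12, 1, 5) → (12, 1, 15/2); (12, -7, 5) → (12, -7, 15/2)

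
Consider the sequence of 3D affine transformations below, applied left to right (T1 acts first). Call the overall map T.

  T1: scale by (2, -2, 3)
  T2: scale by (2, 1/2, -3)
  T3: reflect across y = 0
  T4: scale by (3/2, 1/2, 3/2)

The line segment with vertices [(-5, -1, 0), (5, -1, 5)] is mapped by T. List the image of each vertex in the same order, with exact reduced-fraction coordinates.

image vertices: (-30, -1/2, 0), (30, -1/2, -135/2)

T1 scale by (2, -2, 3): (-5, -1, 0) → (-10, 2, 0); (5, -1, 5) → (10, 2, 15)
T2 scale by (2, 1/2, -3): (-10, 2, 0) → (-20, 1, 0); (10, 2, 15) → (20, 1, -45)
T3 reflect across y = 0: (-20, 1, 0) → (-20, -1, 0); (20, 1, -45) → (20, -1, -45)
T4 scale by (3/2, 1/2, 3/2): (-20, -1, 0) → (-30, -1/2, 0); (20, -1, -45) → (30, -1/2, -135/2)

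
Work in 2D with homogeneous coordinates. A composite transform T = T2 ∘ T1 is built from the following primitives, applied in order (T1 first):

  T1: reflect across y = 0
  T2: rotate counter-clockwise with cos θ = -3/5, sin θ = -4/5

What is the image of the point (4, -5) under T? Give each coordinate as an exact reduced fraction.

T1 reflect across y = 0: (4, -5) → (4, 5)
T2 rotate counter-clockwise with cos θ = -3/5, sin θ = -4/5: (4, 5) → (8/5, -31/5)

T(p) = (8/5, -31/5)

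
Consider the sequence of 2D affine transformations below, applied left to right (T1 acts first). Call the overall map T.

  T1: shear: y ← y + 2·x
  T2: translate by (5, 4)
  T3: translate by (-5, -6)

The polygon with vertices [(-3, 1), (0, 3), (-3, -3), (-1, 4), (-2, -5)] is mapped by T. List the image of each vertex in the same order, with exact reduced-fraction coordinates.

T1 shear: y ← y + 2·x: (-3, 1) → (-3, -5); (0, 3) → (0, 3); (-3, -3) → (-3, -9); (-1, 4) → (-1, 2); (-2, -5) → (-2, -9)
T2 translate by (5, 4): (-3, -5) → (2, -1); (0, 3) → (5, 7); (-3, -9) → (2, -5); (-1, 2) → (4, 6); (-2, -9) → (3, -5)
T3 translate by (-5, -6): (2, -1) → (-3, -7); (5, 7) → (0, 1); (2, -5) → (-3, -11); (4, 6) → (-1, 0); (3, -5) → (-2, -11)

image vertices: (-3, -7), (0, 1), (-3, -11), (-1, 0), (-2, -11)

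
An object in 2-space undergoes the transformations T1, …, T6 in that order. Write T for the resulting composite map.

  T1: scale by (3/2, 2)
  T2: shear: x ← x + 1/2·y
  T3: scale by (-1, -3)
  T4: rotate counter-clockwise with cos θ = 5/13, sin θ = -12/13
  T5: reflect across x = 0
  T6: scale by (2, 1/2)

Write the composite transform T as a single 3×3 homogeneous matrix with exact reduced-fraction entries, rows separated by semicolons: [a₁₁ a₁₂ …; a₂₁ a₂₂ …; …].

T1 = [3/2 0 0; 0 2 0; 0 0 1]
T2·T1 = [3/2 1 0; 0 2 0; 0 0 1]
T3·…·T1 = [-3/2 -1 0; 0 -6 0; 0 0 1]
T4·…·T1 = [-15/26 -77/13 0; 18/13 -18/13 0; 0 0 1]
T5·…·T1 = [15/26 77/13 0; 18/13 -18/13 0; 0 0 1]
T6·…·T1 = [15/13 154/13 0; 9/13 -9/13 0; 0 0 1]

T = [15/13 154/13 0; 9/13 -9/13 0; 0 0 1]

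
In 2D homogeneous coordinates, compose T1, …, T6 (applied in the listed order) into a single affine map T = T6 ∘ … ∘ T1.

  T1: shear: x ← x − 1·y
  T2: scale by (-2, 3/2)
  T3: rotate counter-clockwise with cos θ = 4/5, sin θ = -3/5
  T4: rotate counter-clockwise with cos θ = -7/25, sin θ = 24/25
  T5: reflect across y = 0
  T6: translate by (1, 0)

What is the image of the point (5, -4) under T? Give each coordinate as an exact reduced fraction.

T1 shear: x ← x − 1·y: (5, -4) → (9, -4)
T2 scale by (-2, 3/2): (9, -4) → (-18, -6)
T3 rotate counter-clockwise with cos θ = 4/5, sin θ = -3/5: (-18, -6) → (-18, 6)
T4 rotate counter-clockwise with cos θ = -7/25, sin θ = 24/25: (-18, 6) → (-18/25, -474/25)
T5 reflect across y = 0: (-18/25, -474/25) → (-18/25, 474/25)
T6 translate by (1, 0): (-18/25, 474/25) → (7/25, 474/25)

T(p) = (7/25, 474/25)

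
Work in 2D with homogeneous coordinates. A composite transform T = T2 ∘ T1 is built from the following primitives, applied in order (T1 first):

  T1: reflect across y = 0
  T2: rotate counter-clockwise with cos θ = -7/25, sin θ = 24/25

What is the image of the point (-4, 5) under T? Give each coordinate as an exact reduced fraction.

T1 reflect across y = 0: (-4, 5) → (-4, -5)
T2 rotate counter-clockwise with cos θ = -7/25, sin θ = 24/25: (-4, -5) → (148/25, -61/25)

T(p) = (148/25, -61/25)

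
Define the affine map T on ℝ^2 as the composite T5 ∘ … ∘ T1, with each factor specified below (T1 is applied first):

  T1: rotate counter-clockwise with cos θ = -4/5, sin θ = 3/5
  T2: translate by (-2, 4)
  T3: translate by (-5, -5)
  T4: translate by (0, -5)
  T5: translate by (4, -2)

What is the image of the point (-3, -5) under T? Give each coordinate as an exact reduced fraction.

T(p) = (12/5, -29/5)

T1 rotate counter-clockwise with cos θ = -4/5, sin θ = 3/5: (-3, -5) → (27/5, 11/5)
T2 translate by (-2, 4): (27/5, 11/5) → (17/5, 31/5)
T3 translate by (-5, -5): (17/5, 31/5) → (-8/5, 6/5)
T4 translate by (0, -5): (-8/5, 6/5) → (-8/5, -19/5)
T5 translate by (4, -2): (-8/5, -19/5) → (12/5, -29/5)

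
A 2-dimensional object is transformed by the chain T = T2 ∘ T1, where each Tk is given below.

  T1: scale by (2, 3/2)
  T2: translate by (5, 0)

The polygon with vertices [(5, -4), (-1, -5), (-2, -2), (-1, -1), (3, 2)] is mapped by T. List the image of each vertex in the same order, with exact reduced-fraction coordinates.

T1 scale by (2, 3/2): (5, -4) → (10, -6); (-1, -5) → (-2, -15/2); (-2, -2) → (-4, -3); (-1, -1) → (-2, -3/2); (3, 2) → (6, 3)
T2 translate by (5, 0): (10, -6) → (15, -6); (-2, -15/2) → (3, -15/2); (-4, -3) → (1, -3); (-2, -3/2) → (3, -3/2); (6, 3) → (11, 3)

image vertices: (15, -6), (3, -15/2), (1, -3), (3, -3/2), (11, 3)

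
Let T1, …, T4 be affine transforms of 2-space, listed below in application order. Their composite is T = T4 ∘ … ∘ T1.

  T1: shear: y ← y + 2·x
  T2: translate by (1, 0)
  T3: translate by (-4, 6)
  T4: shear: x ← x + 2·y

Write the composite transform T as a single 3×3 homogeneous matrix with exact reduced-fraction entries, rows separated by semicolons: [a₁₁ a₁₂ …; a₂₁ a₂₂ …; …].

T = [5 2 9; 2 1 6; 0 0 1]

T1 = [1 0 0; 2 1 0; 0 0 1]
T2·T1 = [1 0 1; 2 1 0; 0 0 1]
T3·…·T1 = [1 0 -3; 2 1 6; 0 0 1]
T4·…·T1 = [5 2 9; 2 1 6; 0 0 1]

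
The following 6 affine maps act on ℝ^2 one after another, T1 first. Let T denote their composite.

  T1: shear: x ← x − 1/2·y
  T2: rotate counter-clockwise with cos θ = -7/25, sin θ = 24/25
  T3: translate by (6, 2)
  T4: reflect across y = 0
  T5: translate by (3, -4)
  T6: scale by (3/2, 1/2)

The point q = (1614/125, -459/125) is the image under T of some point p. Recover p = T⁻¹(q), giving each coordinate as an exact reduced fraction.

T1 = [1 -1/2 0; 0 1 0; 0 0 1]
T2·T1 = [-7/25 -41/50 0; 24/25 -19/25 0; 0 0 1]
T3·…·T1 = [-7/25 -41/50 6; 24/25 -19/25 2; 0 0 1]
T4·…·T1 = [-7/25 -41/50 6; -24/25 19/25 -2; 0 0 1]
T5·…·T1 = [-7/25 -41/50 9; -24/25 19/25 -6; 0 0 1]
T6·…·T1 = [-21/50 -123/100 27/2; -12/25 19/50 -3; 0 0 1]
det M = -3/4; M⁻¹ = [-38/75 -41/25 48/25; -16/25 14/25 258/25; 0 0 1]
M⁻¹ · (1614/125, -459/125)ᵀ = (7/5, 0)ᵀ

p = (7/5, 0)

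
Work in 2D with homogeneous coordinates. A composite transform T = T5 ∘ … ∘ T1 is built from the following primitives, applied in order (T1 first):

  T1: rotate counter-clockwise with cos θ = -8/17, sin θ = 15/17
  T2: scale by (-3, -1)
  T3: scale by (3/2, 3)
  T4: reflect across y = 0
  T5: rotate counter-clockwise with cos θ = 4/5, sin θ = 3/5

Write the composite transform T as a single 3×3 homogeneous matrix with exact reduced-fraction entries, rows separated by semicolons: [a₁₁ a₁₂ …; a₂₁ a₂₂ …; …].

T1 = [-8/17 -15/17 0; 15/17 -8/17 0; 0 0 1]
T2·T1 = [24/17 45/17 0; -15/17 8/17 0; 0 0 1]
T3·…·T1 = [36/17 135/34 0; -45/17 24/17 0; 0 0 1]
T4·…·T1 = [36/17 135/34 0; 45/17 -24/17 0; 0 0 1]
T5·…·T1 = [9/85 342/85 0; 288/85 213/170 0; 0 0 1]

T = [9/85 342/85 0; 288/85 213/170 0; 0 0 1]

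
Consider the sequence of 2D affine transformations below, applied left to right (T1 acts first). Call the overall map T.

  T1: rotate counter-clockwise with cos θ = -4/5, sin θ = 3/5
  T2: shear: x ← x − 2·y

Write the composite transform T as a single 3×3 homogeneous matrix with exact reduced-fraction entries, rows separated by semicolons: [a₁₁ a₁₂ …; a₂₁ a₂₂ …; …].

T = [-2 1 0; 3/5 -4/5 0; 0 0 1]

T1 = [-4/5 -3/5 0; 3/5 -4/5 0; 0 0 1]
T2·T1 = [-2 1 0; 3/5 -4/5 0; 0 0 1]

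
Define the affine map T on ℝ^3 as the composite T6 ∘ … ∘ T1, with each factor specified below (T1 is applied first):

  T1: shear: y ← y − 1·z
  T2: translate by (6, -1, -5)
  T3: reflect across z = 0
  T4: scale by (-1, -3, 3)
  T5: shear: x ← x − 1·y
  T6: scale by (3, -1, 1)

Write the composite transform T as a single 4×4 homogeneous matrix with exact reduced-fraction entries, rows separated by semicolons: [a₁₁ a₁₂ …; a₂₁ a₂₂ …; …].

T1 = [1 0 0 0; 0 1 -1 0; 0 0 1 0; 0 0 0 1]
T2·T1 = [1 0 0 6; 0 1 -1 -1; 0 0 1 -5; 0 0 0 1]
T3·…·T1 = [1 0 0 6; 0 1 -1 -1; 0 0 -1 5; 0 0 0 1]
T4·…·T1 = [-1 0 0 -6; 0 -3 3 3; 0 0 -3 15; 0 0 0 1]
T5·…·T1 = [-1 3 -3 -9; 0 -3 3 3; 0 0 -3 15; 0 0 0 1]
T6·…·T1 = [-3 9 -9 -27; 0 3 -3 -3; 0 0 -3 15; 0 0 0 1]

T = [-3 9 -9 -27; 0 3 -3 -3; 0 0 -3 15; 0 0 0 1]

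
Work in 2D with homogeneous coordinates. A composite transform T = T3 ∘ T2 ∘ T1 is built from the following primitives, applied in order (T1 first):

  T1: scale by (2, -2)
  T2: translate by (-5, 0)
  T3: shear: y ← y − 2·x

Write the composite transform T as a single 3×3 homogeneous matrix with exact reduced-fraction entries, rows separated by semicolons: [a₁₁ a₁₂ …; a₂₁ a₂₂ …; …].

T1 = [2 0 0; 0 -2 0; 0 0 1]
T2·T1 = [2 0 -5; 0 -2 0; 0 0 1]
T3·…·T1 = [2 0 -5; -4 -2 10; 0 0 1]

T = [2 0 -5; -4 -2 10; 0 0 1]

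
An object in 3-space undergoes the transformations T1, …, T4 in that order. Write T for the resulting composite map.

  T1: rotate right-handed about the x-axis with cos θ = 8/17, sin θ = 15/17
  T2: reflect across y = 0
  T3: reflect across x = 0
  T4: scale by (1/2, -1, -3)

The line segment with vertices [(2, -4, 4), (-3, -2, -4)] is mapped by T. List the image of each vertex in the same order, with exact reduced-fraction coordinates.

T1 rotate right-handed about the x-axis with cos θ = 8/17, sin θ = 15/17: (2, -4, 4) → (2, -92/17, -28/17); (-3, -2, -4) → (-3, 44/17, -62/17)
T2 reflect across y = 0: (2, -92/17, -28/17) → (2, 92/17, -28/17); (-3, 44/17, -62/17) → (-3, -44/17, -62/17)
T3 reflect across x = 0: (2, 92/17, -28/17) → (-2, 92/17, -28/17); (-3, -44/17, -62/17) → (3, -44/17, -62/17)
T4 scale by (1/2, -1, -3): (-2, 92/17, -28/17) → (-1, -92/17, 84/17); (3, -44/17, -62/17) → (3/2, 44/17, 186/17)

image vertices: (-1, -92/17, 84/17), (3/2, 44/17, 186/17)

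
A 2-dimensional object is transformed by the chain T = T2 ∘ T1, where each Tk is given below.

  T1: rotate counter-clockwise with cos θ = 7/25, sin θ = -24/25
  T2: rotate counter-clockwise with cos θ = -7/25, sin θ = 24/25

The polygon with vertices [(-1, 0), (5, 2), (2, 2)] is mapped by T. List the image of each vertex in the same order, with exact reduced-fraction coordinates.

T1 rotate counter-clockwise with cos θ = 7/25, sin θ = -24/25: (-1, 0) → (-7/25, 24/25); (5, 2) → (83/25, -106/25); (2, 2) → (62/25, -34/25)
T2 rotate counter-clockwise with cos θ = -7/25, sin θ = 24/25: (-7/25, 24/25) → (-527/625, -336/625); (83/25, -106/25) → (1963/625, 2734/625); (62/25, -34/25) → (382/625, 1726/625)

image vertices: (-527/625, -336/625), (1963/625, 2734/625), (382/625, 1726/625)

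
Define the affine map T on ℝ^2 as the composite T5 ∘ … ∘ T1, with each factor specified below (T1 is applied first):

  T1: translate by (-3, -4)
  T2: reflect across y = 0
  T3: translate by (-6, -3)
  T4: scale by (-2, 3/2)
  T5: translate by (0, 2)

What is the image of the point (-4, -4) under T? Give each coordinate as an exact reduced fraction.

T(p) = (26, 19/2)

T1 translate by (-3, -4): (-4, -4) → (-7, -8)
T2 reflect across y = 0: (-7, -8) → (-7, 8)
T3 translate by (-6, -3): (-7, 8) → (-13, 5)
T4 scale by (-2, 3/2): (-13, 5) → (26, 15/2)
T5 translate by (0, 2): (26, 15/2) → (26, 19/2)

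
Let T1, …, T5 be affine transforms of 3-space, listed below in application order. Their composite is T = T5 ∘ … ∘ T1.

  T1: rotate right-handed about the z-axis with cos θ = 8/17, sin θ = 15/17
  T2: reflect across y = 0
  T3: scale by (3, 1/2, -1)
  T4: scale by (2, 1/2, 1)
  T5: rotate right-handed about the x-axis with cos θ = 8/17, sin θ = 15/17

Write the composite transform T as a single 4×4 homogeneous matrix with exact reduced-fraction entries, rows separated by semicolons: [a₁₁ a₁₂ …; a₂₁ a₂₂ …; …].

T = [48/17 -90/17 0 0; -30/289 -16/289 15/17 0; -225/1156 -30/289 -8/17 0; 0 0 0 1]

T1 = [8/17 -15/17 0 0; 15/17 8/17 0 0; 0 0 1 0; 0 0 0 1]
T2·T1 = [8/17 -15/17 0 0; -15/17 -8/17 0 0; 0 0 1 0; 0 0 0 1]
T3·…·T1 = [24/17 -45/17 0 0; -15/34 -4/17 0 0; 0 0 -1 0; 0 0 0 1]
T4·…·T1 = [48/17 -90/17 0 0; -15/68 -2/17 0 0; 0 0 -1 0; 0 0 0 1]
T5·…·T1 = [48/17 -90/17 0 0; -30/289 -16/289 15/17 0; -225/1156 -30/289 -8/17 0; 0 0 0 1]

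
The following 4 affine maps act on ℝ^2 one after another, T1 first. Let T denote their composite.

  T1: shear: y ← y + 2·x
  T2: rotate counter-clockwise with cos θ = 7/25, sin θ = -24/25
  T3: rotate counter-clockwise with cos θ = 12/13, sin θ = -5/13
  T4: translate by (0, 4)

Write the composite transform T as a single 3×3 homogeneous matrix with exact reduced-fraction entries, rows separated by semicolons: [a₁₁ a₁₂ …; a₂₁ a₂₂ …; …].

T1 = [1 0 0; 2 1 0; 0 0 1]
T2·T1 = [11/5 24/25 0; -2/5 7/25 0; 0 0 1]
T3·…·T1 = [122/65 323/325 0; -79/65 -36/325 0; 0 0 1]
T4·…·T1 = [122/65 323/325 0; -79/65 -36/325 4; 0 0 1]

T = [122/65 323/325 0; -79/65 -36/325 4; 0 0 1]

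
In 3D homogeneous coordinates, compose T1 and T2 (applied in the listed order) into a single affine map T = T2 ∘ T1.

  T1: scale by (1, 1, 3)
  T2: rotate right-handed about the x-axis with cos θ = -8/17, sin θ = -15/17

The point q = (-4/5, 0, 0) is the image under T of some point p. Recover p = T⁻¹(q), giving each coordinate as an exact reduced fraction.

p = (-4/5, 0, 0)

T1 = [1 0 0 0; 0 1 0 0; 0 0 3 0; 0 0 0 1]
T2·T1 = [1 0 0 0; 0 -8/17 45/17 0; 0 -15/17 -24/17 0; 0 0 0 1]
det M = 3; M⁻¹ = [1 0 0 0; 0 -8/17 -15/17 0; 0 5/17 -8/51 0; 0 0 0 1]
M⁻¹ · (-4/5, 0, 0)ᵀ = (-4/5, 0, 0)ᵀ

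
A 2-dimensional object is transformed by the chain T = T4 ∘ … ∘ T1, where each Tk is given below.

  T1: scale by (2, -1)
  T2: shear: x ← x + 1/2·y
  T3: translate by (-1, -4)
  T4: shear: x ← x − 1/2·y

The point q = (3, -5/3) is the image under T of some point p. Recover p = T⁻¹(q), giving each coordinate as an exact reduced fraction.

T1 = [2 0 0; 0 -1 0; 0 0 1]
T2·T1 = [2 -1/2 0; 0 -1 0; 0 0 1]
T3·…·T1 = [2 -1/2 -1; 0 -1 -4; 0 0 1]
T4·…·T1 = [2 0 1; 0 -1 -4; 0 0 1]
det M = -2; M⁻¹ = [1/2 0 -1/2; 0 -1 -4; 0 0 1]
M⁻¹ · (3, -5/3)ᵀ = (1, -7/3)ᵀ

p = (1, -7/3)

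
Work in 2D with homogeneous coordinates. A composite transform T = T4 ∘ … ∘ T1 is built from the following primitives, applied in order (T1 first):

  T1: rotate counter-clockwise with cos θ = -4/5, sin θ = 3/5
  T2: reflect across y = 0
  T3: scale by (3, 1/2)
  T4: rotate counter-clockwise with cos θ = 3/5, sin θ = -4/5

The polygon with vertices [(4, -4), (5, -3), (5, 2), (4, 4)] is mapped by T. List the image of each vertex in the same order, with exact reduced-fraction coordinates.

T1 rotate counter-clockwise with cos θ = -4/5, sin θ = 3/5: (4, -4) → (-4/5, 28/5); (5, -3) → (-11/5, 27/5); (5, 2) → (-26/5, 7/5); (4, 4) → (-28/5, -4/5)
T2 reflect across y = 0: (-4/5, 28/5) → (-4/5, -28/5); (-11/5, 27/5) → (-11/5, -27/5); (-26/5, 7/5) → (-26/5, -7/5); (-28/5, -4/5) → (-28/5, 4/5)
T3 scale by (3, 1/2): (-4/5, -28/5) → (-12/5, -14/5); (-11/5, -27/5) → (-33/5, -27/10); (-26/5, -7/5) → (-78/5, -7/10); (-28/5, 4/5) → (-84/5, 2/5)
T4 rotate counter-clockwise with cos θ = 3/5, sin θ = -4/5: (-12/5, -14/5) → (-92/25, 6/25); (-33/5, -27/10) → (-153/25, 183/50); (-78/5, -7/10) → (-248/25, 603/50); (-84/5, 2/5) → (-244/25, 342/25)

image vertices: (-92/25, 6/25), (-153/25, 183/50), (-248/25, 603/50), (-244/25, 342/25)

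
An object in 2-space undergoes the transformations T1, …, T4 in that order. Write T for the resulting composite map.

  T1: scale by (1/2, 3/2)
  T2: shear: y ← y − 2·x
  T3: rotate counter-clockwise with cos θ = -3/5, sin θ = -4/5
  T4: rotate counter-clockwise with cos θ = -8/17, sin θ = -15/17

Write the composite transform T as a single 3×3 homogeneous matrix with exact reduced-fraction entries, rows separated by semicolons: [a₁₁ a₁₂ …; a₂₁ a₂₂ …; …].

T1 = [1/2 0 0; 0 3/2 0; 0 0 1]
T2·T1 = [1/2 0 0; -1 3/2 0; 0 0 1]
T3·…·T1 = [-11/10 6/5 0; 1/5 -9/10 0; 0 0 1]
T4·…·T1 = [59/85 -231/170 0; 149/170 -54/85 0; 0 0 1]

T = [59/85 -231/170 0; 149/170 -54/85 0; 0 0 1]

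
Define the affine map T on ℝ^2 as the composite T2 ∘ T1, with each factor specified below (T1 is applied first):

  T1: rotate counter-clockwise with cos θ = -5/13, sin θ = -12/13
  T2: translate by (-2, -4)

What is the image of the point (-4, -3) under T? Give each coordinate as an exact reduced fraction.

T1 rotate counter-clockwise with cos θ = -5/13, sin θ = -12/13: (-4, -3) → (-16/13, 63/13)
T2 translate by (-2, -4): (-16/13, 63/13) → (-42/13, 11/13)

T(p) = (-42/13, 11/13)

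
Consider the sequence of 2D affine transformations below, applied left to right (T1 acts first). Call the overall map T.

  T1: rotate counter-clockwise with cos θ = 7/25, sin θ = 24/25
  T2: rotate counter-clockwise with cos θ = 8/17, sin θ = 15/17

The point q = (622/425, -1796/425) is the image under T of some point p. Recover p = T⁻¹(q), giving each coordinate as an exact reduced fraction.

p = (-4, 2)

T1 = [7/25 -24/25 0; 24/25 7/25 0; 0 0 1]
T2·T1 = [-304/425 -297/425 0; 297/425 -304/425 0; 0 0 1]
det M = 1; M⁻¹ = [-304/425 297/425 0; -297/425 -304/425 0; 0 0 1]
M⁻¹ · (622/425, -1796/425)ᵀ = (-4, 2)ᵀ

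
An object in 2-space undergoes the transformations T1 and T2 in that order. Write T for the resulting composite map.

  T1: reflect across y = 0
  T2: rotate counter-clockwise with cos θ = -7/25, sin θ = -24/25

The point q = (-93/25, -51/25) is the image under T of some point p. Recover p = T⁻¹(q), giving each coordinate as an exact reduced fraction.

p = (3, 3)

T1 = [1 0 0; 0 -1 0; 0 0 1]
T2·T1 = [-7/25 -24/25 0; -24/25 7/25 0; 0 0 1]
det M = -1; M⁻¹ = [-7/25 -24/25 0; -24/25 7/25 0; 0 0 1]
M⁻¹ · (-93/25, -51/25)ᵀ = (3, 3)ᵀ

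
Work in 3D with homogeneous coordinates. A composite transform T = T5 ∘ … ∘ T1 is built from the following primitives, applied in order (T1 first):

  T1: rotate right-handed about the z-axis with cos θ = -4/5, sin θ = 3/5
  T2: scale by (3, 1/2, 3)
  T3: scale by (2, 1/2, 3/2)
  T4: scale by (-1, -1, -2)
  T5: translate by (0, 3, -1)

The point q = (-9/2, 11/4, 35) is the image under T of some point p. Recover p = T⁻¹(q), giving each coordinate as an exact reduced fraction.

p = (0, -5/4, -4)

T1 = [-4/5 -3/5 0 0; 3/5 -4/5 0 0; 0 0 1 0; 0 0 0 1]
T2·T1 = [-12/5 -9/5 0 0; 3/10 -2/5 0 0; 0 0 3 0; 0 0 0 1]
T3·…·T1 = [-24/5 -18/5 0 0; 3/20 -1/5 0 0; 0 0 9/2 0; 0 0 0 1]
T4·…·T1 = [24/5 18/5 0 0; -3/20 1/5 0 0; 0 0 -9 0; 0 0 0 1]
T5·…·T1 = [24/5 18/5 0 0; -3/20 1/5 0 3; 0 0 -9 -1; 0 0 0 1]
det M = -27/2; M⁻¹ = [2/15 -12/5 0 36/5; 1/10 16/5 0 -48/5; 0 0 -1/9 -1/9; 0 0 0 1]
M⁻¹ · (-9/2, 11/4, 35)ᵀ = (0, -5/4, -4)ᵀ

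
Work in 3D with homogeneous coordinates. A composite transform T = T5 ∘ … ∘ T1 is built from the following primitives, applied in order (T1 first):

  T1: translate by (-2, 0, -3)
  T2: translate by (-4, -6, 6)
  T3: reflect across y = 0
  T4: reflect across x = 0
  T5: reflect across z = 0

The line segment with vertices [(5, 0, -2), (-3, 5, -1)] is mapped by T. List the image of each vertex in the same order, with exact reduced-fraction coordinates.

image vertices: (1, 6, -1), (9, 1, -2)

T1 translate by (-2, 0, -3): (5, 0, -2) → (3, 0, -5); (-3, 5, -1) → (-5, 5, -4)
T2 translate by (-4, -6, 6): (3, 0, -5) → (-1, -6, 1); (-5, 5, -4) → (-9, -1, 2)
T3 reflect across y = 0: (-1, -6, 1) → (-1, 6, 1); (-9, -1, 2) → (-9, 1, 2)
T4 reflect across x = 0: (-1, 6, 1) → (1, 6, 1); (-9, 1, 2) → (9, 1, 2)
T5 reflect across z = 0: (1, 6, 1) → (1, 6, -1); (9, 1, 2) → (9, 1, -2)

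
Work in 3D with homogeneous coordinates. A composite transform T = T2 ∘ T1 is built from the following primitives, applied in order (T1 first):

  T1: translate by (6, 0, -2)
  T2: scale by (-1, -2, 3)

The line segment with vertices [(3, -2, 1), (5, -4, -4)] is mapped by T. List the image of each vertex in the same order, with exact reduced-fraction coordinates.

image vertices: (-9, 4, -3), (-11, 8, -18)

T1 translate by (6, 0, -2): (3, -2, 1) → (9, -2, -1); (5, -4, -4) → (11, -4, -6)
T2 scale by (-1, -2, 3): (9, -2, -1) → (-9, 4, -3); (11, -4, -6) → (-11, 8, -18)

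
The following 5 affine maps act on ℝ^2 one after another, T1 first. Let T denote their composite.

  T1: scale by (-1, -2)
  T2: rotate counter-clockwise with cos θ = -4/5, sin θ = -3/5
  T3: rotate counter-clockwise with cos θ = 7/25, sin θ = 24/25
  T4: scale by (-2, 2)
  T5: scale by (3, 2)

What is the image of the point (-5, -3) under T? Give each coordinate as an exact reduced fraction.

T1 scale by (-1, -2): (-5, -3) → (5, 6)
T2 rotate counter-clockwise with cos θ = -4/5, sin θ = -3/5: (5, 6) → (-2/5, -39/5)
T3 rotate counter-clockwise with cos θ = 7/25, sin θ = 24/25: (-2/5, -39/5) → (922/125, -321/125)
T4 scale by (-2, 2): (922/125, -321/125) → (-1844/125, -642/125)
T5 scale by (3, 2): (-1844/125, -642/125) → (-5532/125, -1284/125)

T(p) = (-5532/125, -1284/125)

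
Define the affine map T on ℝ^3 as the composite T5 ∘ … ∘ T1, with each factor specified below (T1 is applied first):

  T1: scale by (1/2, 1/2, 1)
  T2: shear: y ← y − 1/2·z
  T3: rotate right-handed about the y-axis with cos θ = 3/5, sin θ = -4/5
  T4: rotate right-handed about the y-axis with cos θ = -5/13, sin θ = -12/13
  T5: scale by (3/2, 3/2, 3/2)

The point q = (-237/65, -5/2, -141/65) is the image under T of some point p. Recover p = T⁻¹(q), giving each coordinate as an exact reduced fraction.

T1 = [1/2 0 0 0; 0 1/2 0 0; 0 0 1 0; 0 0 0 1]
T2·T1 = [1/2 0 0 0; 0 1/2 -1/2 0; 0 0 1 0; 0 0 0 1]
T3·…·T1 = [3/10 0 -4/5 0; 0 1/2 -1/2 0; 2/5 0 3/5 0; 0 0 0 1]
T4·…·T1 = [-63/130 0 -16/65 0; 0 1/2 -1/2 0; 8/65 0 -63/65 0; 0 0 0 1]
T5·…·T1 = [-189/260 0 -24/65 0; 0 3/4 -3/4 0; 12/65 0 -189/130 0; 0 0 0 1]
det M = 27/32; M⁻¹ = [-84/65 0 64/195 0; -32/195 4/3 -42/65 0; -32/195 0 -42/65 0; 0 0 0 1]
M⁻¹ · (-237/65, -5/2, -141/65)ᵀ = (4, -4/3, 2)ᵀ

p = (4, -4/3, 2)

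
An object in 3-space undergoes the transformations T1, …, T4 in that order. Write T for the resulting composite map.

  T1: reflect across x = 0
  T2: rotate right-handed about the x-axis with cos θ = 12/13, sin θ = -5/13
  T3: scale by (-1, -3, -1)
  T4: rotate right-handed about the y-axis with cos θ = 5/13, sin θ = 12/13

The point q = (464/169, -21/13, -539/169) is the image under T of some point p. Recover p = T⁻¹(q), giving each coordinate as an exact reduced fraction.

T1 = [-1 0 0 0; 0 1 0 0; 0 0 1 0; 0 0 0 1]
T2·T1 = [-1 0 0 0; 0 12/13 5/13 0; 0 -5/13 12/13 0; 0 0 0 1]
T3·…·T1 = [1 0 0 0; 0 -36/13 -15/13 0; 0 5/13 -12/13 0; 0 0 0 1]
T4·…·T1 = [5/13 60/169 -144/169 0; 0 -36/13 -15/13 0; -12/13 25/169 -60/169 0; 0 0 0 1]
det M = 3; M⁻¹ = [5/13 0 -12/13 0; 60/169 -4/13 25/169 0; -144/169 -5/39 -60/169 0; 0 0 0 1]
M⁻¹ · (464/169, -21/13, -539/169)ᵀ = (4, 1, -1)ᵀ

p = (4, 1, -1)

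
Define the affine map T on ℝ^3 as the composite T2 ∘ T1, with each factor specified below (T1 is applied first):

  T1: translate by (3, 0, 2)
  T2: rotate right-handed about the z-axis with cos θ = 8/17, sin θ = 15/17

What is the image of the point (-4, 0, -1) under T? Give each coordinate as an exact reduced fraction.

T1 translate by (3, 0, 2): (-4, 0, -1) → (-1, 0, 1)
T2 rotate right-handed about the z-axis with cos θ = 8/17, sin θ = 15/17: (-1, 0, 1) → (-8/17, -15/17, 1)

T(p) = (-8/17, -15/17, 1)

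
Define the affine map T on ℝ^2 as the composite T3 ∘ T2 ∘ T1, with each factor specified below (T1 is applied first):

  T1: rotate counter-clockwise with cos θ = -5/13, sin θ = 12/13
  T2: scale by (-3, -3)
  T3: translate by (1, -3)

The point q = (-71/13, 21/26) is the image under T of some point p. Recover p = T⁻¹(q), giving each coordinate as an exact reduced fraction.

T1 = [-5/13 -12/13 0; 12/13 -5/13 0; 0 0 1]
T2·T1 = [15/13 36/13 0; -36/13 15/13 0; 0 0 1]
T3·…·T1 = [15/13 36/13 1; -36/13 15/13 -3; 0 0 1]
det M = 9; M⁻¹ = [5/39 -4/13 -41/39; 4/13 5/39 1/13; 0 0 1]
M⁻¹ · (-71/13, 21/26)ᵀ = (-2, -3/2)ᵀ

p = (-2, -3/2)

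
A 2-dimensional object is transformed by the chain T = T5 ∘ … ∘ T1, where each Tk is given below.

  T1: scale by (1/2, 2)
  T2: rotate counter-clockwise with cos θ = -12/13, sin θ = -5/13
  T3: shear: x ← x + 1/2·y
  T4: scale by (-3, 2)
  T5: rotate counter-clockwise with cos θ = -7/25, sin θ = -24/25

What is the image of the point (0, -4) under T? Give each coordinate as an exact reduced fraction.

T(p) = (4776/325, -768/325)

T1 scale by (1/2, 2): (0, -4) → (0, -8)
T2 rotate counter-clockwise with cos θ = -12/13, sin θ = -5/13: (0, -8) → (-40/13, 96/13)
T3 shear: x ← x + 1/2·y: (-40/13, 96/13) → (8/13, 96/13)
T4 scale by (-3, 2): (8/13, 96/13) → (-24/13, 192/13)
T5 rotate counter-clockwise with cos θ = -7/25, sin θ = -24/25: (-24/13, 192/13) → (4776/325, -768/325)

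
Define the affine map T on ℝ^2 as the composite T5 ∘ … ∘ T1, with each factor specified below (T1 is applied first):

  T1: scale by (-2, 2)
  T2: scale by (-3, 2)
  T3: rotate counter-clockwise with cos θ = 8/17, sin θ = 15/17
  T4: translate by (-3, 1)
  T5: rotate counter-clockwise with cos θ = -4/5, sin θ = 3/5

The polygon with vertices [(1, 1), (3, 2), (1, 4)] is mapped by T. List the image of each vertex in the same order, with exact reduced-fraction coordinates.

image vertices: (-33/17, -149/17), (-189/17, -297/17), (267/85, -1669/85)

T1 scale by (-2, 2): (1, 1) → (-2, 2); (3, 2) → (-6, 4); (1, 4) → (-2, 8)
T2 scale by (-3, 2): (-2, 2) → (6, 4); (-6, 4) → (18, 8); (-2, 8) → (6, 16)
T3 rotate counter-clockwise with cos θ = 8/17, sin θ = 15/17: (6, 4) → (-12/17, 122/17); (18, 8) → (24/17, 334/17); (6, 16) → (-192/17, 218/17)
T4 translate by (-3, 1): (-12/17, 122/17) → (-63/17, 139/17); (24/17, 334/17) → (-27/17, 351/17); (-192/17, 218/17) → (-243/17, 235/17)
T5 rotate counter-clockwise with cos θ = -4/5, sin θ = 3/5: (-63/17, 139/17) → (-33/17, -149/17); (-27/17, 351/17) → (-189/17, -297/17); (-243/17, 235/17) → (267/85, -1669/85)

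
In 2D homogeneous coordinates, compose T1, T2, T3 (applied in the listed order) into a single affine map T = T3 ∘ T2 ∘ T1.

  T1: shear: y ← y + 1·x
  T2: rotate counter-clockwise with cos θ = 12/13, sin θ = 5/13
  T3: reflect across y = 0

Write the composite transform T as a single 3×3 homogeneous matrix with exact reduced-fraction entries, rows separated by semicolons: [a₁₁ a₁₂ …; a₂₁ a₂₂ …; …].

T = [7/13 -5/13 0; -17/13 -12/13 0; 0 0 1]

T1 = [1 0 0; 1 1 0; 0 0 1]
T2·T1 = [7/13 -5/13 0; 17/13 12/13 0; 0 0 1]
T3·…·T1 = [7/13 -5/13 0; -17/13 -12/13 0; 0 0 1]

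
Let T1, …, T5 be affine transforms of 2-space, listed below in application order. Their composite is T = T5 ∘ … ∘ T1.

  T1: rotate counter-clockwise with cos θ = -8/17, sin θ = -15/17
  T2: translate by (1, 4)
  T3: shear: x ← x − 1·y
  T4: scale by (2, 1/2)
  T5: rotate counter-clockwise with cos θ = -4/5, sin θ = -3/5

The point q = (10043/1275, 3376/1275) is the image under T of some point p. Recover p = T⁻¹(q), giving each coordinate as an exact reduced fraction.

T1 = [-8/17 15/17 0; -15/17 -8/17 0; 0 0 1]
T2·T1 = [-8/17 15/17 1; -15/17 -8/17 4; 0 0 1]
T3·…·T1 = [7/17 23/17 -3; -15/17 -8/17 4; 0 0 1]
T4·…·T1 = [14/17 46/17 -6; -15/34 -4/17 2; 0 0 1]
T5·…·T1 = [-157/170 -196/85 6; -12/85 -122/85 2; 0 0 1]
det M = 1; M⁻¹ = [-122/85 196/85 4; 12/85 -157/170 1; 0 0 1]
M⁻¹ · (10043/1275, 3376/1275)ᵀ = (-6/5, -1/3)ᵀ

p = (-6/5, -1/3)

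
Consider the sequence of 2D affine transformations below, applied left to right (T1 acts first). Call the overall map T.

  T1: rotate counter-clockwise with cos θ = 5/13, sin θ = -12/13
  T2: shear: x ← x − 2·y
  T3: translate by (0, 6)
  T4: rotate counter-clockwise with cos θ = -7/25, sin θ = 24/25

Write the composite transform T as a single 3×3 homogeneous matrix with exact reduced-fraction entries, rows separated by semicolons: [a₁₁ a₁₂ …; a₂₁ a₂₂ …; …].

T1 = [5/13 12/13 0; -12/13 5/13 0; 0 0 1]
T2·T1 = [29/13 2/13 0; -12/13 5/13 0; 0 0 1]
T3·…·T1 = [29/13 2/13 0; -12/13 5/13 6; 0 0 1]
T4·…·T1 = [17/65 -134/325 -144/25; 12/5 1/25 -42/25; 0 0 1]

T = [17/65 -134/325 -144/25; 12/5 1/25 -42/25; 0 0 1]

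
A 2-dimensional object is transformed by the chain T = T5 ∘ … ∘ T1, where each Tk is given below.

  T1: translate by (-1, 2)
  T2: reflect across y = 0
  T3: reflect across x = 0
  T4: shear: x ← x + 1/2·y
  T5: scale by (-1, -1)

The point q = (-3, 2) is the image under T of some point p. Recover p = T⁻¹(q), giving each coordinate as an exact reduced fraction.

T1 = [1 0 -1; 0 1 2; 0 0 1]
T2·T1 = [1 0 -1; 0 -1 -2; 0 0 1]
T3·…·T1 = [-1 0 1; 0 -1 -2; 0 0 1]
T4·…·T1 = [-1 -1/2 0; 0 -1 -2; 0 0 1]
T5·…·T1 = [1 1/2 0; 0 1 2; 0 0 1]
det M = 1; M⁻¹ = [1 -1/2 1; 0 1 -2; 0 0 1]
M⁻¹ · (-3, 2)ᵀ = (-3, 0)ᵀ

p = (-3, 0)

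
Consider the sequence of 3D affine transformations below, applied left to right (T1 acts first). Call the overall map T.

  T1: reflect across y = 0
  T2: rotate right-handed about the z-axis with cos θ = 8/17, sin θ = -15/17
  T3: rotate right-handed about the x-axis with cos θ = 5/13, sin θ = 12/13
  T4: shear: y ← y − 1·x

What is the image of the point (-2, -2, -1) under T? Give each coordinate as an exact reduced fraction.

T1 reflect across y = 0: (-2, -2, -1) → (-2, 2, -1)
T2 rotate right-handed about the z-axis with cos θ = 8/17, sin θ = -15/17: (-2, 2, -1) → (14/17, 46/17, -1)
T3 rotate right-handed about the x-axis with cos θ = 5/13, sin θ = 12/13: (14/17, 46/17, -1) → (14/17, 434/221, 467/221)
T4 shear: y ← y − 1·x: (14/17, 434/221, 467/221) → (14/17, 252/221, 467/221)

T(p) = (14/17, 252/221, 467/221)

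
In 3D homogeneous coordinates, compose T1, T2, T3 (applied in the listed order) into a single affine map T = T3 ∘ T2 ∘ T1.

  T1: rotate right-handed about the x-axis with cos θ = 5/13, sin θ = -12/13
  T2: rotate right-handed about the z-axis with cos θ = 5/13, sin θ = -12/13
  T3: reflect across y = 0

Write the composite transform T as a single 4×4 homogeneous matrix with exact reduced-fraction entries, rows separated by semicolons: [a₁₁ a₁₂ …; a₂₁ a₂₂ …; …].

T1 = [1 0 0 0; 0 5/13 12/13 0; 0 -12/13 5/13 0; 0 0 0 1]
T2·T1 = [5/13 60/169 144/169 0; -12/13 25/169 60/169 0; 0 -12/13 5/13 0; 0 0 0 1]
T3·…·T1 = [5/13 60/169 144/169 0; 12/13 -25/169 -60/169 0; 0 -12/13 5/13 0; 0 0 0 1]

T = [5/13 60/169 144/169 0; 12/13 -25/169 -60/169 0; 0 -12/13 5/13 0; 0 0 0 1]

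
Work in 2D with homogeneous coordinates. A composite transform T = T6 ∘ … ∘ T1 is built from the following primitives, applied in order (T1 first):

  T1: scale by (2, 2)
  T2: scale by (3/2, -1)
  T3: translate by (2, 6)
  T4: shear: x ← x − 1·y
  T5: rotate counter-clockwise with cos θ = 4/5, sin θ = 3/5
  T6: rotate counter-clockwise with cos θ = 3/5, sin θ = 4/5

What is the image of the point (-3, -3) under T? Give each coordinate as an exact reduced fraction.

T(p) = (-12, -19)

T1 scale by (2, 2): (-3, -3) → (-6, -6)
T2 scale by (3/2, -1): (-6, -6) → (-9, 6)
T3 translate by (2, 6): (-9, 6) → (-7, 12)
T4 shear: x ← x − 1·y: (-7, 12) → (-19, 12)
T5 rotate counter-clockwise with cos θ = 4/5, sin θ = 3/5: (-19, 12) → (-112/5, -9/5)
T6 rotate counter-clockwise with cos θ = 3/5, sin θ = 4/5: (-112/5, -9/5) → (-12, -19)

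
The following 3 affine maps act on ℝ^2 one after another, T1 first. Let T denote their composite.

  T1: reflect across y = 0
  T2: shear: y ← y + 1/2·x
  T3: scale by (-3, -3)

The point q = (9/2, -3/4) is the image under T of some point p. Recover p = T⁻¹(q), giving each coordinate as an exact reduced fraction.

p = (-3/2, -1)

T1 = [1 0 0; 0 -1 0; 0 0 1]
T2·T1 = [1 0 0; 1/2 -1 0; 0 0 1]
T3·…·T1 = [-3 0 0; -3/2 3 0; 0 0 1]
det M = -9; M⁻¹ = [-1/3 0 0; -1/6 1/3 0; 0 0 1]
M⁻¹ · (9/2, -3/4)ᵀ = (-3/2, -1)ᵀ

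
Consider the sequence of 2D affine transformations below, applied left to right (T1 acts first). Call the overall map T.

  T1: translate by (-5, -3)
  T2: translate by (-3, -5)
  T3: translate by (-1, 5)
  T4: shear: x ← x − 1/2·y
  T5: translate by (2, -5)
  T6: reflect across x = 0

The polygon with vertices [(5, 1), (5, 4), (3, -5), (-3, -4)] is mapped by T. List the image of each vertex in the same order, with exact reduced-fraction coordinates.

image vertices: (1, -7), (5/2, -4), (0, -13), (13/2, -12)

T1 translate by (-5, -3): (5, 1) → (0, -2); (5, 4) → (0, 1); (3, -5) → (-2, -8); (-3, -4) → (-8, -7)
T2 translate by (-3, -5): (0, -2) → (-3, -7); (0, 1) → (-3, -4); (-2, -8) → (-5, -13); (-8, -7) → (-11, -12)
T3 translate by (-1, 5): (-3, -7) → (-4, -2); (-3, -4) → (-4, 1); (-5, -13) → (-6, -8); (-11, -12) → (-12, -7)
T4 shear: x ← x − 1/2·y: (-4, -2) → (-3, -2); (-4, 1) → (-9/2, 1); (-6, -8) → (-2, -8); (-12, -7) → (-17/2, -7)
T5 translate by (2, -5): (-3, -2) → (-1, -7); (-9/2, 1) → (-5/2, -4); (-2, -8) → (0, -13); (-17/2, -7) → (-13/2, -12)
T6 reflect across x = 0: (-1, -7) → (1, -7); (-5/2, -4) → (5/2, -4); (0, -13) → (0, -13); (-13/2, -12) → (13/2, -12)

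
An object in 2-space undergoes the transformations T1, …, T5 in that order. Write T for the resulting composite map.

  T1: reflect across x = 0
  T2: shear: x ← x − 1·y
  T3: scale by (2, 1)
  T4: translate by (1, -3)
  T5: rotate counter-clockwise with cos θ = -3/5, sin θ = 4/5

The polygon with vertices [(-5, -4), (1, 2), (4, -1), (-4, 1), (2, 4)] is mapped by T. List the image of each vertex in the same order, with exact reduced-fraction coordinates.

image vertices: (-29/5, 97/5), (19/5, -17/5), (31/5, -8/5), (-13/5, 34/5), (29/5, -47/5)

T1 reflect across x = 0: (-5, -4) → (5, -4); (1, 2) → (-1, 2); (4, -1) → (-4, -1); (-4, 1) → (4, 1); (2, 4) → (-2, 4)
T2 shear: x ← x − 1·y: (5, -4) → (9, -4); (-1, 2) → (-3, 2); (-4, -1) → (-3, -1); (4, 1) → (3, 1); (-2, 4) → (-6, 4)
T3 scale by (2, 1): (9, -4) → (18, -4); (-3, 2) → (-6, 2); (-3, -1) → (-6, -1); (3, 1) → (6, 1); (-6, 4) → (-12, 4)
T4 translate by (1, -3): (18, -4) → (19, -7); (-6, 2) → (-5, -1); (-6, -1) → (-5, -4); (6, 1) → (7, -2); (-12, 4) → (-11, 1)
T5 rotate counter-clockwise with cos θ = -3/5, sin θ = 4/5: (19, -7) → (-29/5, 97/5); (-5, -1) → (19/5, -17/5); (-5, -4) → (31/5, -8/5); (7, -2) → (-13/5, 34/5); (-11, 1) → (29/5, -47/5)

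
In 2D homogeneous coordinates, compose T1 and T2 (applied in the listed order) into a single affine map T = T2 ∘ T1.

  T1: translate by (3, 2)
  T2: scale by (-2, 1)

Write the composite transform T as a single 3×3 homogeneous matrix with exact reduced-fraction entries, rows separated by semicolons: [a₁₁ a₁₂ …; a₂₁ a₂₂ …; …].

T = [-2 0 -6; 0 1 2; 0 0 1]

T1 = [1 0 3; 0 1 2; 0 0 1]
T2·T1 = [-2 0 -6; 0 1 2; 0 0 1]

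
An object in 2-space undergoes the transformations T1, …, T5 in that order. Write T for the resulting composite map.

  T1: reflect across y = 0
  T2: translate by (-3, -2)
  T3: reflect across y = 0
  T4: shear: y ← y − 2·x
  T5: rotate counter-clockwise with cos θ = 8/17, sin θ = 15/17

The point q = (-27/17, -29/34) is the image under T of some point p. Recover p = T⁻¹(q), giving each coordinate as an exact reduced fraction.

T1 = [1 0 0; 0 -1 0; 0 0 1]
T2·T1 = [1 0 -3; 0 -1 -2; 0 0 1]
T3·…·T1 = [1 0 -3; 0 1 2; 0 0 1]
T4·…·T1 = [1 0 -3; -2 1 8; 0 0 1]
T5·…·T1 = [38/17 -15/17 -144/17; -1/17 8/17 19/17; 0 0 1]
det M = 1; M⁻¹ = [8/17 15/17 3; 1/17 38/17 -2; 0 0 1]
M⁻¹ · (-27/17, -29/34)ᵀ = (3/2, -4)ᵀ

p = (3/2, -4)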